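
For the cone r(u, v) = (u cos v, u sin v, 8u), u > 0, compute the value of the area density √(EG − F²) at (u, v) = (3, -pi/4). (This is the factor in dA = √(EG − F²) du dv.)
√(EG − F²)|_{(3, -pi/4)} = 3*sqrt(65)

E = 65, F = 0, G = u^2, so EG − F² = 65*u^2. Taking the positive square root: √(EG − F²) = sqrt(65)*Abs(u). At (u, v) = (3, -pi/4): 3*sqrt(65).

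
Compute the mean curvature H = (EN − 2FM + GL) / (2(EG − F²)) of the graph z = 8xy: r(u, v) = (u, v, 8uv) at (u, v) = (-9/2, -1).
H = -2304*sqrt(1361)/1852321

With E = 64*v^2 + 1, F = 64*u*v, G = 64*u^2 + 1, L = 0, M = 8/sqrt(64*u^2 + 64*v^2 + 1), N = 0, assemble
  H = (EN − 2FM + GL) / (2(EG − F²)) = -512*u*v/(64*u^2 + 64*v^2 + 1)^(3/2).
At (u, v) = (-9/2, -1): H = -2304*sqrt(1361)/1852321.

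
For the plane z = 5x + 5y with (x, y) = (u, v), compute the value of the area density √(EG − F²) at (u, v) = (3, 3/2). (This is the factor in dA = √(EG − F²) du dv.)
√(EG − F²)|_{(3, 3/2)} = sqrt(51)

E = 26, F = 25, G = 26, so EG − F² = 51. Taking the positive square root: √(EG − F²) = sqrt(51). At (u, v) = (3, 3/2): sqrt(51).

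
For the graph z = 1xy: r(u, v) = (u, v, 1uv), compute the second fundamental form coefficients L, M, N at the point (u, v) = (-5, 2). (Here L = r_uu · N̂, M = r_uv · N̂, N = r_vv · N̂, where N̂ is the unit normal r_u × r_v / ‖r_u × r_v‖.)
L = 0;  M = sqrt(30)/30;  N = 0

Compute the unit normal N̂(u, v) = (-v/sqrt(u^2 + v^2 + 1), -u/sqrt(u^2 + v^2 + 1), 1/sqrt(u^2 + v^2 + 1)), and the second partials r_uu, r_uv, r_vv. Take dot products:
  L(u, v) = r_uu · N̂ = 0,
  M(u, v) = r_uv · N̂ = 1/sqrt(u^2 + v^2 + 1),
  N(u, v) = r_vv · N̂ = 0.
Evaluating at (u, v) = (-5, 2):
  L = 0, M = sqrt(30)/30, N = 0.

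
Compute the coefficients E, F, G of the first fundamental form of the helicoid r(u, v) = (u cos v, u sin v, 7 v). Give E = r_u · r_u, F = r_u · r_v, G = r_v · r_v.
E = 1;  F = 0;  G = u^2 + 49

Compute partials: r_u = (cos(v), sin(v), 0), r_v = (-u*sin(v), u*cos(v), 7). Then
  E = r_u · r_u = 1,
  F = r_u · r_v = 0,
  G = r_v · r_v = u^2 + 49.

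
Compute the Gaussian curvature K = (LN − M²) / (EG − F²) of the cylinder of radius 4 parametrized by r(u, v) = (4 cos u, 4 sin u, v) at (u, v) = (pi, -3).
K = 0

Coefficients of the first fundamental form: E = 16, F = 0, G = 1.
Coefficients of the second fundamental form: L = -4, M = 0, N = 0.
Assemble K = (LN − M²)/(EG − F²) = 0. At (u, v) = (pi, -3): K = 0.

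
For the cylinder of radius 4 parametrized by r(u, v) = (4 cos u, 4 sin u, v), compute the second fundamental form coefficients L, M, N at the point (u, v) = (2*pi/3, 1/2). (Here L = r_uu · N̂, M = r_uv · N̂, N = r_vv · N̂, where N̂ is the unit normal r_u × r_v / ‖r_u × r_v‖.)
L = -4;  M = 0;  N = 0

Compute the unit normal N̂(u, v) = (cos(u), sin(u), 0), and the second partials r_uu, r_uv, r_vv. Take dot products:
  L(u, v) = r_uu · N̂ = -4,
  M(u, v) = r_uv · N̂ = 0,
  N(u, v) = r_vv · N̂ = 0.
Evaluating at (u, v) = (2*pi/3, 1/2):
  L = -4, M = 0, N = 0.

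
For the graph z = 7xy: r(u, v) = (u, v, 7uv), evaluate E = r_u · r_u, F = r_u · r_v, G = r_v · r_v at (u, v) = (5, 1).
E = 50;  F = 245;  G = 1226

Partials: r_u = (1, 0, 7*v), r_v = (0, 1, 7*u). As functions of (u, v):
  E = r_u · r_u = 49*v^2 + 1,
  F = r_u · r_v = 49*u*v,
  G = r_v · r_v = 49*u^2 + 1.
Evaluating at (u, v) = (5, 1): E = 50, F = 245, G = 1226.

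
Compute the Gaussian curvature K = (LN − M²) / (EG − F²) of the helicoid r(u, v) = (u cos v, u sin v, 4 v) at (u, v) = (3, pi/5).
K = -16/625

Coefficients of the first fundamental form: E = 1, F = 0, G = u^2 + 16.
Coefficients of the second fundamental form: L = 0, M = -4/sqrt(u^2 + 16), N = 0.
Assemble K = (LN − M²)/(EG − F²) = -16/(u^2 + 16)^2. At (u, v) = (3, pi/5): K = -16/625.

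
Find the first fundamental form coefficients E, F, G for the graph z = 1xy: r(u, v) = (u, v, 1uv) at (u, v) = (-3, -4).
E = 17;  F = 12;  G = 10

Partials: r_u = (1, 0, v), r_v = (0, 1, u). As functions of (u, v):
  E = r_u · r_u = v^2 + 1,
  F = r_u · r_v = u*v,
  G = r_v · r_v = u^2 + 1.
Evaluating at (u, v) = (-3, -4): E = 17, F = 12, G = 10.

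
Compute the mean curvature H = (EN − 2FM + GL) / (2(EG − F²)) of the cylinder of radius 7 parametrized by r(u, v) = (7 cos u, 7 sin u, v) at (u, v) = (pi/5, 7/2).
H = -1/14

With E = 49, F = 0, G = 1, L = -7, M = 0, N = 0, assemble
  H = (EN − 2FM + GL) / (2(EG − F²)) = -1/14.
At (u, v) = (pi/5, 7/2): H = -1/14.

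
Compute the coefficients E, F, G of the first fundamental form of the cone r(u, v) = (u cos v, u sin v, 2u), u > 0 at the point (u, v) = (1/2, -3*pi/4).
E = 5;  F = 0;  G = 1/4

Partials: r_u = (cos(v), sin(v), 2), r_v = (-u*sin(v), u*cos(v), 0). As functions of (u, v):
  E = r_u · r_u = 5,
  F = r_u · r_v = 0,
  G = r_v · r_v = u^2.
Evaluating at (u, v) = (1/2, -3*pi/4): E = 5, F = 0, G = 1/4.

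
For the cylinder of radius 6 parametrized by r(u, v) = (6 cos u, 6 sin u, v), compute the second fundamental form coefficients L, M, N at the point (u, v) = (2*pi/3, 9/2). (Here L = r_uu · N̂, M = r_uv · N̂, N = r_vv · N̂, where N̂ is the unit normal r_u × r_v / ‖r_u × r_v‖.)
L = -6;  M = 0;  N = 0

Compute the unit normal N̂(u, v) = (cos(u), sin(u), 0), and the second partials r_uu, r_uv, r_vv. Take dot products:
  L(u, v) = r_uu · N̂ = -6,
  M(u, v) = r_uv · N̂ = 0,
  N(u, v) = r_vv · N̂ = 0.
Evaluating at (u, v) = (2*pi/3, 9/2):
  L = -6, M = 0, N = 0.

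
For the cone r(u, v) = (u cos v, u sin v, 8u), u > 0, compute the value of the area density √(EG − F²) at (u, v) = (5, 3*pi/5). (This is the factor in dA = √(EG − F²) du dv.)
√(EG − F²)|_{(5, 3*pi/5)} = 5*sqrt(65)

E = 65, F = 0, G = u^2, so EG − F² = 65*u^2. Taking the positive square root: √(EG − F²) = sqrt(65)*Abs(u). At (u, v) = (5, 3*pi/5): 5*sqrt(65).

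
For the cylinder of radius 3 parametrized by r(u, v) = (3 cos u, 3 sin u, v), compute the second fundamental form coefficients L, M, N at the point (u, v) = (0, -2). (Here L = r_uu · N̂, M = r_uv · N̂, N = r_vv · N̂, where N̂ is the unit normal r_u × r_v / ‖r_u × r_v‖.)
L = -3;  M = 0;  N = 0

Compute the unit normal N̂(u, v) = (cos(u), sin(u), 0), and the second partials r_uu, r_uv, r_vv. Take dot products:
  L(u, v) = r_uu · N̂ = -3,
  M(u, v) = r_uv · N̂ = 0,
  N(u, v) = r_vv · N̂ = 0.
Evaluating at (u, v) = (0, -2):
  L = -3, M = 0, N = 0.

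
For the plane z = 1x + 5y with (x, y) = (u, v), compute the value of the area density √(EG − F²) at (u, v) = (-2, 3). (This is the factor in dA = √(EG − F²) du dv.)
√(EG − F²)|_{(-2, 3)} = 3*sqrt(3)

E = 2, F = 5, G = 26, so EG − F² = 27. Taking the positive square root: √(EG − F²) = 3*sqrt(3). At (u, v) = (-2, 3): 3*sqrt(3).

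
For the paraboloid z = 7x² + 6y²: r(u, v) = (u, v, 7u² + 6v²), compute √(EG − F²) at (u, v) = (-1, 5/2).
√(EG − F²)|_{(-1, 5/2)} = sqrt(1097)

E = 196*u^2 + 1, F = 168*u*v, G = 144*v^2 + 1; EG − F² = 196*u^2 + 144*v^2 + 1; √(EG − F²) = sqrt(196*u^2 + 144*v^2 + 1). At the given point: sqrt(1097).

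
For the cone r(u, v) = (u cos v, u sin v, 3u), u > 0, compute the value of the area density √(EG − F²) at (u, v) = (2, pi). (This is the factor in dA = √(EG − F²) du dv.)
√(EG − F²)|_{(2, pi)} = 2*sqrt(10)

E = 10, F = 0, G = u^2, so EG − F² = 10*u^2. Taking the positive square root: √(EG − F²) = sqrt(10)*Abs(u). At (u, v) = (2, pi): 2*sqrt(10).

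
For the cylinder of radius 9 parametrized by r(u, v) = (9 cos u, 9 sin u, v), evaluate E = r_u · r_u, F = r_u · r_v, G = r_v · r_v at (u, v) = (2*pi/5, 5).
E = 81;  F = 0;  G = 1

Partials: r_u = (-9*sin(u), 9*cos(u), 0), r_v = (0, 0, 1). As functions of (u, v):
  E = r_u · r_u = 81,
  F = r_u · r_v = 0,
  G = r_v · r_v = 1.
Evaluating at (u, v) = (2*pi/5, 5): E = 81, F = 0, G = 1.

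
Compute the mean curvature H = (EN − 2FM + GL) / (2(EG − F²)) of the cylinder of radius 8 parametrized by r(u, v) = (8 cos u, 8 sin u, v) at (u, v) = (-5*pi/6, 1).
H = -1/16

With E = 64, F = 0, G = 1, L = -8, M = 0, N = 0, assemble
  H = (EN − 2FM + GL) / (2(EG − F²)) = -1/16.
At (u, v) = (-5*pi/6, 1): H = -1/16.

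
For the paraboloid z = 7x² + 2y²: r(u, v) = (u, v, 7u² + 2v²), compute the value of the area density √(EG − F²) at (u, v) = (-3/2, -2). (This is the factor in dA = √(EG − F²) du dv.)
√(EG − F²)|_{(-3/2, -2)} = sqrt(506)

E = 196*u^2 + 1, F = 56*u*v, G = 16*v^2 + 1, so EG − F² = 196*u^2 + 16*v^2 + 1. Taking the positive square root: √(EG − F²) = sqrt(196*u^2 + 16*v^2 + 1). At (u, v) = (-3/2, -2): sqrt(506).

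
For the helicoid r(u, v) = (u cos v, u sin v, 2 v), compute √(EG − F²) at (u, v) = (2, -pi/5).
√(EG − F²)|_{(2, -pi/5)} = 2*sqrt(2)

E = 1, F = 0, G = u^2 + 4; EG − F² = u^2 + 4; √(EG − F²) = sqrt(u^2 + 4). At the given point: 2*sqrt(2).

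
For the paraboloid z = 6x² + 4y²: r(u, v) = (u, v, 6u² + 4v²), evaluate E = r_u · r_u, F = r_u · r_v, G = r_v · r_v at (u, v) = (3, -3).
E = 1297;  F = -864;  G = 577

Partials: r_u = (1, 0, 12*u), r_v = (0, 1, 8*v). As functions of (u, v):
  E = r_u · r_u = 144*u^2 + 1,
  F = r_u · r_v = 96*u*v,
  G = r_v · r_v = 64*v^2 + 1.
Evaluating at (u, v) = (3, -3): E = 1297, F = -864, G = 577.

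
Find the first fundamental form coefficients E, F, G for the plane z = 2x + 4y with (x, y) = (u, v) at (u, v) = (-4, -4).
E = 5;  F = 8;  G = 17

Partials: r_u = (1, 0, 2), r_v = (0, 1, 4). As functions of (u, v):
  E = r_u · r_u = 5,
  F = r_u · r_v = 8,
  G = r_v · r_v = 17.
Evaluating at (u, v) = (-4, -4): E = 5, F = 8, G = 17.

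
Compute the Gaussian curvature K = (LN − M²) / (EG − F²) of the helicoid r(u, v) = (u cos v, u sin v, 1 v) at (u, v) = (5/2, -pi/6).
K = -16/841

Coefficients of the first fundamental form: E = 1, F = 0, G = u^2 + 1.
Coefficients of the second fundamental form: L = 0, M = -1/sqrt(u^2 + 1), N = 0.
Assemble K = (LN − M²)/(EG − F²) = -1/(u^2 + 1)^2. At (u, v) = (5/2, -pi/6): K = -16/841.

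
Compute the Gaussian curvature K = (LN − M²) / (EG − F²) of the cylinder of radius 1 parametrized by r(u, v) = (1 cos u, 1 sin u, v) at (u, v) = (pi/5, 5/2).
K = 0

Coefficients of the first fundamental form: E = 1, F = 0, G = 1.
Coefficients of the second fundamental form: L = -1, M = 0, N = 0.
Assemble K = (LN − M²)/(EG − F²) = 0. At (u, v) = (pi/5, 5/2): K = 0.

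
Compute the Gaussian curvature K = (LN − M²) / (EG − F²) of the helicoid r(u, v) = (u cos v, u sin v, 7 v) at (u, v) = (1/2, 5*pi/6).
K = -784/38809

Coefficients of the first fundamental form: E = 1, F = 0, G = u^2 + 49.
Coefficients of the second fundamental form: L = 0, M = -7/sqrt(u^2 + 49), N = 0.
Assemble K = (LN − M²)/(EG − F²) = -49/(u^2 + 49)^2. At (u, v) = (1/2, 5*pi/6): K = -784/38809.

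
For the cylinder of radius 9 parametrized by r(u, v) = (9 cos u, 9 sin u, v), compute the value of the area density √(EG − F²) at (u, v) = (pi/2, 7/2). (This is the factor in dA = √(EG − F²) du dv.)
√(EG − F²)|_{(pi/2, 7/2)} = 9

E = 81, F = 0, G = 1, so EG − F² = 81. Taking the positive square root: √(EG − F²) = 9. At (u, v) = (pi/2, 7/2): 9.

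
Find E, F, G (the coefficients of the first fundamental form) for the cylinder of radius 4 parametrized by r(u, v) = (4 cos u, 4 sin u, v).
E = 16;  F = 0;  G = 1

Compute partials: r_u = (-4*sin(u), 4*cos(u), 0), r_v = (0, 0, 1). Then
  E = r_u · r_u = 16,
  F = r_u · r_v = 0,
  G = r_v · r_v = 1.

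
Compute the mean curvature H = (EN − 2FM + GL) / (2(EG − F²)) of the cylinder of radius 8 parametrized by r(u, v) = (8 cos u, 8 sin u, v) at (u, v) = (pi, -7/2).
H = -1/16

With E = 64, F = 0, G = 1, L = -8, M = 0, N = 0, assemble
  H = (EN − 2FM + GL) / (2(EG − F²)) = -1/16.
At (u, v) = (pi, -7/2): H = -1/16.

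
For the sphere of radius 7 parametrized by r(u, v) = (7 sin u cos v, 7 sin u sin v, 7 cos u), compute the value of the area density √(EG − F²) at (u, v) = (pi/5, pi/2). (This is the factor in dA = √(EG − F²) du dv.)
√(EG − F²)|_{(pi/5, pi/2)} = 49*sqrt(10 - 2*sqrt(5))/4

E = 49, F = 0, G = 49*sin(u)^2, so EG − F² = 2401*sin(u)^2. Taking the positive square root: √(EG − F²) = 49*Abs(sin(u)). At (u, v) = (pi/5, pi/2): 49*sqrt(10 - 2*sqrt(5))/4.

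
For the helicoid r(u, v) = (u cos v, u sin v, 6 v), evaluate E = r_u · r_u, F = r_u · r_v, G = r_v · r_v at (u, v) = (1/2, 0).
E = 1;  F = 0;  G = 145/4

Partials: r_u = (cos(v), sin(v), 0), r_v = (-u*sin(v), u*cos(v), 6). As functions of (u, v):
  E = r_u · r_u = 1,
  F = r_u · r_v = 0,
  G = r_v · r_v = u^2 + 36.
Evaluating at (u, v) = (1/2, 0): E = 1, F = 0, G = 145/4.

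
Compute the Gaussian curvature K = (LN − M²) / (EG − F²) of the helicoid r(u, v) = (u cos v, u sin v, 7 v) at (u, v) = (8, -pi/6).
K = -49/12769

Coefficients of the first fundamental form: E = 1, F = 0, G = u^2 + 49.
Coefficients of the second fundamental form: L = 0, M = -7/sqrt(u^2 + 49), N = 0.
Assemble K = (LN − M²)/(EG − F²) = -49/(u^2 + 49)^2. At (u, v) = (8, -pi/6): K = -49/12769.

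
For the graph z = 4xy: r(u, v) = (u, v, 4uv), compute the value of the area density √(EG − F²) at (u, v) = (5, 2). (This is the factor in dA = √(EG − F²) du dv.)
√(EG − F²)|_{(5, 2)} = sqrt(465)

E = 16*v^2 + 1, F = 16*u*v, G = 16*u^2 + 1, so EG − F² = 16*u^2 + 16*v^2 + 1. Taking the positive square root: √(EG − F²) = sqrt(16*u^2 + 16*v^2 + 1). At (u, v) = (5, 2): sqrt(465).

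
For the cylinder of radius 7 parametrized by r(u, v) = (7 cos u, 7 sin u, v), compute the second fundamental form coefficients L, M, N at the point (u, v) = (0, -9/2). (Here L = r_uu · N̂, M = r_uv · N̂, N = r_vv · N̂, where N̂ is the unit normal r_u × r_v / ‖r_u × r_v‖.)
L = -7;  M = 0;  N = 0

Compute the unit normal N̂(u, v) = (cos(u), sin(u), 0), and the second partials r_uu, r_uv, r_vv. Take dot products:
  L(u, v) = r_uu · N̂ = -7,
  M(u, v) = r_uv · N̂ = 0,
  N(u, v) = r_vv · N̂ = 0.
Evaluating at (u, v) = (0, -9/2):
  L = -7, M = 0, N = 0.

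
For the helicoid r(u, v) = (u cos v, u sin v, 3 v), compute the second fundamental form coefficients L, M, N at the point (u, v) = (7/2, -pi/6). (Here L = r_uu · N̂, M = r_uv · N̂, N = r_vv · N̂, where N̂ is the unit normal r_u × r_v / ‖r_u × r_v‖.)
L = 0;  M = -6*sqrt(85)/85;  N = 0

Compute the unit normal N̂(u, v) = (3*sin(v)/sqrt(u^2 + 9), -3*cos(v)/sqrt(u^2 + 9), u/sqrt(u^2 + 9)), and the second partials r_uu, r_uv, r_vv. Take dot products:
  L(u, v) = r_uu · N̂ = 0,
  M(u, v) = r_uv · N̂ = -3/sqrt(u^2 + 9),
  N(u, v) = r_vv · N̂ = 0.
Evaluating at (u, v) = (7/2, -pi/6):
  L = 0, M = -6*sqrt(85)/85, N = 0.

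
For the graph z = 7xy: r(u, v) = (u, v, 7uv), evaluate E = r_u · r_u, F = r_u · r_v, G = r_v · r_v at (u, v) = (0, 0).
E = 1;  F = 0;  G = 1

Partials: r_u = (1, 0, 7*v), r_v = (0, 1, 7*u). As functions of (u, v):
  E = r_u · r_u = 49*v^2 + 1,
  F = r_u · r_v = 49*u*v,
  G = r_v · r_v = 49*u^2 + 1.
Evaluating at (u, v) = (0, 0): E = 1, F = 0, G = 1.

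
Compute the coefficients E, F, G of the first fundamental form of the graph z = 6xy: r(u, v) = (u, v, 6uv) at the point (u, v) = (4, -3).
E = 325;  F = -432;  G = 577

Partials: r_u = (1, 0, 6*v), r_v = (0, 1, 6*u). As functions of (u, v):
  E = r_u · r_u = 36*v^2 + 1,
  F = r_u · r_v = 36*u*v,
  G = r_v · r_v = 36*u^2 + 1.
Evaluating at (u, v) = (4, -3): E = 325, F = -432, G = 577.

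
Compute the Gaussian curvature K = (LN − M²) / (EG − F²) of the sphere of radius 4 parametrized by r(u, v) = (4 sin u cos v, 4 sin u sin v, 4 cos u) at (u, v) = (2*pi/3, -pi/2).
K = 1/16

Coefficients of the first fundamental form: E = 16, F = 0, G = 16*sin(u)^2.
Coefficients of the second fundamental form: L = -4*sin(u)/Abs(sin(u)), M = 0, N = -4*sin(u)^3/Abs(sin(u)).
Assemble K = (LN − M²)/(EG − F²) = 1/16. At (u, v) = (2*pi/3, -pi/2): K = 1/16.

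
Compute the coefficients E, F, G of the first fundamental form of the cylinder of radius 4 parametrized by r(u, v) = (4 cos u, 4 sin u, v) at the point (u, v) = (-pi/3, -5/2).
E = 16;  F = 0;  G = 1

Partials: r_u = (-4*sin(u), 4*cos(u), 0), r_v = (0, 0, 1). As functions of (u, v):
  E = r_u · r_u = 16,
  F = r_u · r_v = 0,
  G = r_v · r_v = 1.
Evaluating at (u, v) = (-pi/3, -5/2): E = 16, F = 0, G = 1.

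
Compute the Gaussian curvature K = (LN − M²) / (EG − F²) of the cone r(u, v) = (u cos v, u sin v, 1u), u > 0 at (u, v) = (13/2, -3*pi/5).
K = 0

Coefficients of the first fundamental form: E = 2, F = 0, G = u^2.
Coefficients of the second fundamental form: L = 0, M = 0, N = sqrt(2)*u^2/(2*Abs(u)).
Assemble K = (LN − M²)/(EG − F²) = 0. At (u, v) = (13/2, -3*pi/5): K = 0.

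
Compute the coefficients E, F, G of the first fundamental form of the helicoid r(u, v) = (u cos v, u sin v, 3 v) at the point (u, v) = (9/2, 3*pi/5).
E = 1;  F = 0;  G = 117/4

Partials: r_u = (cos(v), sin(v), 0), r_v = (-u*sin(v), u*cos(v), 3). As functions of (u, v):
  E = r_u · r_u = 1,
  F = r_u · r_v = 0,
  G = r_v · r_v = u^2 + 9.
Evaluating at (u, v) = (9/2, 3*pi/5): E = 1, F = 0, G = 117/4.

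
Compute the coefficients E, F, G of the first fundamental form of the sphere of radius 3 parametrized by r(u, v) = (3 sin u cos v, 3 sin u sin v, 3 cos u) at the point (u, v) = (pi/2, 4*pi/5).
E = 9;  F = 0;  G = 9

Partials: r_u = (3*cos(u)*cos(v), 3*sin(v)*cos(u), -3*sin(u)), r_v = (-3*sin(u)*sin(v), 3*sin(u)*cos(v), 0). As functions of (u, v):
  E = r_u · r_u = 9,
  F = r_u · r_v = 0,
  G = r_v · r_v = 9*sin(u)^2.
Evaluating at (u, v) = (pi/2, 4*pi/5): E = 9, F = 0, G = 9.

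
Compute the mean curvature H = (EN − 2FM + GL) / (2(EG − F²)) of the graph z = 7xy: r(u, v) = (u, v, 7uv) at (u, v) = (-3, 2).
H = 1029*sqrt(638)/203522

With E = 49*v^2 + 1, F = 49*u*v, G = 49*u^2 + 1, L = 0, M = 7/sqrt(49*u^2 + 49*v^2 + 1), N = 0, assemble
  H = (EN − 2FM + GL) / (2(EG − F²)) = -343*u*v/(49*u^2 + 49*v^2 + 1)^(3/2).
At (u, v) = (-3, 2): H = 1029*sqrt(638)/203522.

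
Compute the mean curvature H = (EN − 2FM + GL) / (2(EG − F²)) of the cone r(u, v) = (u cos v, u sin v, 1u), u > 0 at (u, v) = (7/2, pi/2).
H = sqrt(2)/14

With E = 2, F = 0, G = u^2, L = 0, M = 0, N = sqrt(2)*u^2/(2*Abs(u)), assemble
  H = (EN − 2FM + GL) / (2(EG − F²)) = sqrt(2)/(4*Abs(u)).
At (u, v) = (7/2, pi/2): H = sqrt(2)/14.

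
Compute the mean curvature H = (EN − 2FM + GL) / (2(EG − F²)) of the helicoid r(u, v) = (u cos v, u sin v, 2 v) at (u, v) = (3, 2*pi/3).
H = 0

With E = 1, F = 0, G = u^2 + 4, L = 0, M = -2/sqrt(u^2 + 4), N = 0, assemble
  H = (EN − 2FM + GL) / (2(EG − F²)) = 0.
At (u, v) = (3, 2*pi/3): H = 0.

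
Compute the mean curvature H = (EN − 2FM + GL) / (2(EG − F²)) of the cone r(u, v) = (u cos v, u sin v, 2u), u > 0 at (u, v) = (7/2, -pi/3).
H = 2*sqrt(5)/35

With E = 5, F = 0, G = u^2, L = 0, M = 0, N = 2*sqrt(5)*u^2/(5*Abs(u)), assemble
  H = (EN − 2FM + GL) / (2(EG − F²)) = sqrt(5)/(5*Abs(u)).
At (u, v) = (7/2, -pi/3): H = 2*sqrt(5)/35.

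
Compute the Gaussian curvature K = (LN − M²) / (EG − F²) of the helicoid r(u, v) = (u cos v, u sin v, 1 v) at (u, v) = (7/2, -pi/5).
K = -16/2809

Coefficients of the first fundamental form: E = 1, F = 0, G = u^2 + 1.
Coefficients of the second fundamental form: L = 0, M = -1/sqrt(u^2 + 1), N = 0.
Assemble K = (LN − M²)/(EG − F²) = -1/(u^2 + 1)^2. At (u, v) = (7/2, -pi/5): K = -16/2809.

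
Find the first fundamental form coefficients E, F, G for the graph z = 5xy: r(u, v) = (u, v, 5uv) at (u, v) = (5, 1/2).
E = 29/4;  F = 125/2;  G = 626

Partials: r_u = (1, 0, 5*v), r_v = (0, 1, 5*u). As functions of (u, v):
  E = r_u · r_u = 25*v^2 + 1,
  F = r_u · r_v = 25*u*v,
  G = r_v · r_v = 25*u^2 + 1.
Evaluating at (u, v) = (5, 1/2): E = 29/4, F = 125/2, G = 626.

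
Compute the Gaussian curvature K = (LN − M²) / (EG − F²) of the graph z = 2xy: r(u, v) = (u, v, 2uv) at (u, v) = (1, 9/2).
K = -1/1849

Coefficients of the first fundamental form: E = 4*v^2 + 1, F = 4*u*v, G = 4*u^2 + 1.
Coefficients of the second fundamental form: L = 0, M = 2/sqrt(4*u^2 + 4*v^2 + 1), N = 0.
Assemble K = (LN − M²)/(EG − F²) = -4/(16*u^4 + 32*u^2*v^2 + 8*u^2 + 16*v^4 + 8*v^2 + 1). At (u, v) = (1, 9/2): K = -1/1849.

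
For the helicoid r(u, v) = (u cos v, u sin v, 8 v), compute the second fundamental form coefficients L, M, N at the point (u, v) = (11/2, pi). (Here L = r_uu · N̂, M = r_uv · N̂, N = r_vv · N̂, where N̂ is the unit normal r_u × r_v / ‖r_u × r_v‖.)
L = 0;  M = -16*sqrt(377)/377;  N = 0

Compute the unit normal N̂(u, v) = (8*sin(v)/sqrt(u^2 + 64), -8*cos(v)/sqrt(u^2 + 64), u/sqrt(u^2 + 64)), and the second partials r_uu, r_uv, r_vv. Take dot products:
  L(u, v) = r_uu · N̂ = 0,
  M(u, v) = r_uv · N̂ = -8/sqrt(u^2 + 64),
  N(u, v) = r_vv · N̂ = 0.
Evaluating at (u, v) = (11/2, pi):
  L = 0, M = -16*sqrt(377)/377, N = 0.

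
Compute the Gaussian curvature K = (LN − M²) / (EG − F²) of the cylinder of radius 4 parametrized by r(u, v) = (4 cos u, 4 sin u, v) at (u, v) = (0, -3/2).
K = 0

Coefficients of the first fundamental form: E = 16, F = 0, G = 1.
Coefficients of the second fundamental form: L = -4, M = 0, N = 0.
Assemble K = (LN − M²)/(EG − F²) = 0. At (u, v) = (0, -3/2): K = 0.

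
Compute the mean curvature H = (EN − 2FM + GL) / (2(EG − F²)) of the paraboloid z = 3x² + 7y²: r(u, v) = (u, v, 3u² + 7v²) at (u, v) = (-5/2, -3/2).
H = 2908*sqrt(667)/444889

With E = 36*u^2 + 1, F = 84*u*v, G = 196*v^2 + 1, L = 6/sqrt(36*u^2 + 196*v^2 + 1), M = 0, N = 14/sqrt(36*u^2 + 196*v^2 + 1), assemble
  H = (EN − 2FM + GL) / (2(EG − F²)) = 2*(126*u^2 + 294*v^2 + 5)/(36*u^2 + 196*v^2 + 1)^(3/2).
At (u, v) = (-5/2, -3/2): H = 2908*sqrt(667)/444889.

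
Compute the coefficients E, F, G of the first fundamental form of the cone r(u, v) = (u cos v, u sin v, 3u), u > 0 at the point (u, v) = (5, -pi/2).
E = 10;  F = 0;  G = 25

Partials: r_u = (cos(v), sin(v), 3), r_v = (-u*sin(v), u*cos(v), 0). As functions of (u, v):
  E = r_u · r_u = 10,
  F = r_u · r_v = 0,
  G = r_v · r_v = u^2.
Evaluating at (u, v) = (5, -pi/2): E = 10, F = 0, G = 25.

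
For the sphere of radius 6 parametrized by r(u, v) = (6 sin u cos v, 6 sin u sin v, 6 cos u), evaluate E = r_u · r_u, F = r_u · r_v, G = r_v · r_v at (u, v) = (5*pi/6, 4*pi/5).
E = 36;  F = 0;  G = 9

Partials: r_u = (6*cos(u)*cos(v), 6*sin(v)*cos(u), -6*sin(u)), r_v = (-6*sin(u)*sin(v), 6*sin(u)*cos(v), 0). As functions of (u, v):
  E = r_u · r_u = 36,
  F = r_u · r_v = 0,
  G = r_v · r_v = 36*sin(u)^2.
Evaluating at (u, v) = (5*pi/6, 4*pi/5): E = 36, F = 0, G = 9.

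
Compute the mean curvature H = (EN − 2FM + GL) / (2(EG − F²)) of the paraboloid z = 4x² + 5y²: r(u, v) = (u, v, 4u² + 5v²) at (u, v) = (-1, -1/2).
H = 143*sqrt(10)/900

With E = 64*u^2 + 1, F = 80*u*v, G = 100*v^2 + 1, L = 8/sqrt(64*u^2 + 100*v^2 + 1), M = 0, N = 10/sqrt(64*u^2 + 100*v^2 + 1), assemble
  H = (EN − 2FM + GL) / (2(EG − F²)) = (320*u^2 + 400*v^2 + 9)/(64*u^2 + 100*v^2 + 1)^(3/2).
At (u, v) = (-1, -1/2): H = 143*sqrt(10)/900.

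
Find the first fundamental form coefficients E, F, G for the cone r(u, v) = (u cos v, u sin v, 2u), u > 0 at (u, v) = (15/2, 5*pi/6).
E = 5;  F = 0;  G = 225/4

Partials: r_u = (cos(v), sin(v), 2), r_v = (-u*sin(v), u*cos(v), 0). As functions of (u, v):
  E = r_u · r_u = 5,
  F = r_u · r_v = 0,
  G = r_v · r_v = u^2.
Evaluating at (u, v) = (15/2, 5*pi/6): E = 5, F = 0, G = 225/4.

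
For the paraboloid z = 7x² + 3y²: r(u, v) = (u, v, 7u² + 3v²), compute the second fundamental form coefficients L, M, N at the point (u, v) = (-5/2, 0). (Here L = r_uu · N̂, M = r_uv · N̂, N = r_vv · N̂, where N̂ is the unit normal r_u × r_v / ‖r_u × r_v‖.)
L = 7*sqrt(1226)/613;  M = 0;  N = 3*sqrt(1226)/613

Compute the unit normal N̂(u, v) = (-14*u/sqrt(196*u^2 + 36*v^2 + 1), -6*v/sqrt(196*u^2 + 36*v^2 + 1), 1/sqrt(196*u^2 + 36*v^2 + 1)), and the second partials r_uu, r_uv, r_vv. Take dot products:
  L(u, v) = r_uu · N̂ = 14/sqrt(196*u^2 + 36*v^2 + 1),
  M(u, v) = r_uv · N̂ = 0,
  N(u, v) = r_vv · N̂ = 6/sqrt(196*u^2 + 36*v^2 + 1).
Evaluating at (u, v) = (-5/2, 0):
  L = 7*sqrt(1226)/613, M = 0, N = 3*sqrt(1226)/613.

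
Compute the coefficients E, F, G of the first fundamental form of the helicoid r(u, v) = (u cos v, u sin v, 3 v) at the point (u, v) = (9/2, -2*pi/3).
E = 1;  F = 0;  G = 117/4

Partials: r_u = (cos(v), sin(v), 0), r_v = (-u*sin(v), u*cos(v), 3). As functions of (u, v):
  E = r_u · r_u = 1,
  F = r_u · r_v = 0,
  G = r_v · r_v = u^2 + 9.
Evaluating at (u, v) = (9/2, -2*pi/3): E = 1, F = 0, G = 117/4.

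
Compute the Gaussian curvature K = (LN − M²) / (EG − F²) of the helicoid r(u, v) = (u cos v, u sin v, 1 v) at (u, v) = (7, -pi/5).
K = -1/2500

Coefficients of the first fundamental form: E = 1, F = 0, G = u^2 + 1.
Coefficients of the second fundamental form: L = 0, M = -1/sqrt(u^2 + 1), N = 0.
Assemble K = (LN − M²)/(EG − F²) = -1/(u^2 + 1)^2. At (u, v) = (7, -pi/5): K = -1/2500.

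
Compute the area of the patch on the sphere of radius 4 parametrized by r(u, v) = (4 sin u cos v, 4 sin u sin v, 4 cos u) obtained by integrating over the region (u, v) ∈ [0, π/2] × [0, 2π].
Area = 32*pi

Area = ∫∫ √(EG − F²) du dv with √(EG − F²) = 16*Abs(sin(u)). Integrating over [0, π/2] × [0, 2π] gives 32*pi.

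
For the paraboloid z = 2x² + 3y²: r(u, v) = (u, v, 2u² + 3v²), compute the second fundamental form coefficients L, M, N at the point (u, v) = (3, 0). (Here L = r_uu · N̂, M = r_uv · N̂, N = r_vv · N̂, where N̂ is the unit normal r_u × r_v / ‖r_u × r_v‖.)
L = 4*sqrt(145)/145;  M = 0;  N = 6*sqrt(145)/145

Compute the unit normal N̂(u, v) = (-4*u/sqrt(16*u^2 + 36*v^2 + 1), -6*v/sqrt(16*u^2 + 36*v^2 + 1), 1/sqrt(16*u^2 + 36*v^2 + 1)), and the second partials r_uu, r_uv, r_vv. Take dot products:
  L(u, v) = r_uu · N̂ = 4/sqrt(16*u^2 + 36*v^2 + 1),
  M(u, v) = r_uv · N̂ = 0,
  N(u, v) = r_vv · N̂ = 6/sqrt(16*u^2 + 36*v^2 + 1).
Evaluating at (u, v) = (3, 0):
  L = 4*sqrt(145)/145, M = 0, N = 6*sqrt(145)/145.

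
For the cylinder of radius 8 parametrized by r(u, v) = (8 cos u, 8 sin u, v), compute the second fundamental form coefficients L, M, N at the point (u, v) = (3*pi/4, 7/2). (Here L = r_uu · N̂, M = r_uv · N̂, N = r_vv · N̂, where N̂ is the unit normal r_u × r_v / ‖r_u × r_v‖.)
L = -8;  M = 0;  N = 0

Compute the unit normal N̂(u, v) = (cos(u), sin(u), 0), and the second partials r_uu, r_uv, r_vv. Take dot products:
  L(u, v) = r_uu · N̂ = -8,
  M(u, v) = r_uv · N̂ = 0,
  N(u, v) = r_vv · N̂ = 0.
Evaluating at (u, v) = (3*pi/4, 7/2):
  L = -8, M = 0, N = 0.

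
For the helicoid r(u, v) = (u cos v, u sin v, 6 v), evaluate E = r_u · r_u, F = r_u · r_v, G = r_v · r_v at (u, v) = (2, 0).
E = 1;  F = 0;  G = 40

Partials: r_u = (cos(v), sin(v), 0), r_v = (-u*sin(v), u*cos(v), 6). As functions of (u, v):
  E = r_u · r_u = 1,
  F = r_u · r_v = 0,
  G = r_v · r_v = u^2 + 36.
Evaluating at (u, v) = (2, 0): E = 1, F = 0, G = 40.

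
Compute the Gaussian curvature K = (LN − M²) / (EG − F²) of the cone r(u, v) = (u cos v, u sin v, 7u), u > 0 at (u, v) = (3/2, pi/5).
K = 0

Coefficients of the first fundamental form: E = 50, F = 0, G = u^2.
Coefficients of the second fundamental form: L = 0, M = 0, N = 7*sqrt(2)*u^2/(10*Abs(u)).
Assemble K = (LN − M²)/(EG − F²) = 0. At (u, v) = (3/2, pi/5): K = 0.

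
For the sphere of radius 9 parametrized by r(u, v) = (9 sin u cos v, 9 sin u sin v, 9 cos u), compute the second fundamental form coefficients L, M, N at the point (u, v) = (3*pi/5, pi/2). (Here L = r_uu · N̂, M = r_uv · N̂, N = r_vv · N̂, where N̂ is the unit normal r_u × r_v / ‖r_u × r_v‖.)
L = -9;  M = 0;  N = -45/8 - 9*sqrt(5)/8

Compute the unit normal N̂(u, v) = (sin(u)^2*cos(v)/Abs(sin(u)), sin(u)^2*sin(v)/Abs(sin(u)), sin(2*u)/(2*Abs(sin(u)))), and the second partials r_uu, r_uv, r_vv. Take dot products:
  L(u, v) = r_uu · N̂ = -9*sin(u)/Abs(sin(u)),
  M(u, v) = r_uv · N̂ = 0,
  N(u, v) = r_vv · N̂ = -9*sin(u)^3/Abs(sin(u)).
Evaluating at (u, v) = (3*pi/5, pi/2):
  L = -9, M = 0, N = -45/8 - 9*sqrt(5)/8.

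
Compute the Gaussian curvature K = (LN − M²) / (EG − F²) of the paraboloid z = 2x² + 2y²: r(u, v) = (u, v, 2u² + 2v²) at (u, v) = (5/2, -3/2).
K = 16/18769

Coefficients of the first fundamental form: E = 16*u^2 + 1, F = 16*u*v, G = 16*v^2 + 1.
Coefficients of the second fundamental form: L = 4/sqrt(16*u^2 + 16*v^2 + 1), M = 0, N = 4/sqrt(16*u^2 + 16*v^2 + 1).
Assemble K = (LN − M²)/(EG − F²) = 16/(256*u^4 + 512*u^2*v^2 + 32*u^2 + 256*v^4 + 32*v^2 + 1). At (u, v) = (5/2, -3/2): K = 16/18769.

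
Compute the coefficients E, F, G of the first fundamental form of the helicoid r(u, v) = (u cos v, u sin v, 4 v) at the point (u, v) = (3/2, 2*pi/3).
E = 1;  F = 0;  G = 73/4

Partials: r_u = (cos(v), sin(v), 0), r_v = (-u*sin(v), u*cos(v), 4). As functions of (u, v):
  E = r_u · r_u = 1,
  F = r_u · r_v = 0,
  G = r_v · r_v = u^2 + 16.
Evaluating at (u, v) = (3/2, 2*pi/3): E = 1, F = 0, G = 73/4.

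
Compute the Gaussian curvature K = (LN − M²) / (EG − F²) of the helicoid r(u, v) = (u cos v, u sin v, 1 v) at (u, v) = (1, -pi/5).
K = -1/4

Coefficients of the first fundamental form: E = 1, F = 0, G = u^2 + 1.
Coefficients of the second fundamental form: L = 0, M = -1/sqrt(u^2 + 1), N = 0.
Assemble K = (LN − M²)/(EG − F²) = -1/(u^2 + 1)^2. At (u, v) = (1, -pi/5): K = -1/4.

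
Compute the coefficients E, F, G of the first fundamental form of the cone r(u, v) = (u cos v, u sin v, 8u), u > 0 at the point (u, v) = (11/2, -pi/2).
E = 65;  F = 0;  G = 121/4

Partials: r_u = (cos(v), sin(v), 8), r_v = (-u*sin(v), u*cos(v), 0). As functions of (u, v):
  E = r_u · r_u = 65,
  F = r_u · r_v = 0,
  G = r_v · r_v = u^2.
Evaluating at (u, v) = (11/2, -pi/2): E = 65, F = 0, G = 121/4.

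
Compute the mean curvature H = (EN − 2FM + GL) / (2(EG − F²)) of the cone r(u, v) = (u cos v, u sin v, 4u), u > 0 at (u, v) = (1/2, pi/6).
H = 4*sqrt(17)/17

With E = 17, F = 0, G = u^2, L = 0, M = 0, N = 4*sqrt(17)*u^2/(17*Abs(u)), assemble
  H = (EN − 2FM + GL) / (2(EG − F²)) = 2*sqrt(17)/(17*Abs(u)).
At (u, v) = (1/2, pi/6): H = 4*sqrt(17)/17.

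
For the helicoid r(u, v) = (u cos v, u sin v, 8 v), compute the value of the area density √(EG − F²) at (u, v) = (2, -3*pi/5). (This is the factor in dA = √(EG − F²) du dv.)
√(EG − F²)|_{(2, -3*pi/5)} = 2*sqrt(17)

E = 1, F = 0, G = u^2 + 64, so EG − F² = u^2 + 64. Taking the positive square root: √(EG − F²) = sqrt(u^2 + 64). At (u, v) = (2, -3*pi/5): 2*sqrt(17).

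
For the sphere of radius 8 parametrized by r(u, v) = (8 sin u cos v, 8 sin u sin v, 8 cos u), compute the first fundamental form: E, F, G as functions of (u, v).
E = 64;  F = 0;  G = 64*sin(u)^2

Compute partials: r_u = (8*cos(u)*cos(v), 8*sin(v)*cos(u), -8*sin(u)), r_v = (-8*sin(u)*sin(v), 8*sin(u)*cos(v), 0). Then
  E = r_u · r_u = 64,
  F = r_u · r_v = 0,
  G = r_v · r_v = 64*sin(u)^2.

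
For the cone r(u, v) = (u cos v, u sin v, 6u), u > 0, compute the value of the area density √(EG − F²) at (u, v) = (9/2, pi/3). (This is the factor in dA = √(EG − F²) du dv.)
√(EG − F²)|_{(9/2, pi/3)} = 9*sqrt(37)/2

E = 37, F = 0, G = u^2, so EG − F² = 37*u^2. Taking the positive square root: √(EG − F²) = sqrt(37)*Abs(u). At (u, v) = (9/2, pi/3): 9*sqrt(37)/2.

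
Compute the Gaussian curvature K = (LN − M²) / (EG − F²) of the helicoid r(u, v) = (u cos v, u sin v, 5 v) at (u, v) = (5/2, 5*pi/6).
K = -16/625

Coefficients of the first fundamental form: E = 1, F = 0, G = u^2 + 25.
Coefficients of the second fundamental form: L = 0, M = -5/sqrt(u^2 + 25), N = 0.
Assemble K = (LN − M²)/(EG − F²) = -25/(u^2 + 25)^2. At (u, v) = (5/2, 5*pi/6): K = -16/625.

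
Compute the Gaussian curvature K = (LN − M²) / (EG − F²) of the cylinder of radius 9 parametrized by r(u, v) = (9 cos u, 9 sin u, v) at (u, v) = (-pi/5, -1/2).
K = 0

Coefficients of the first fundamental form: E = 81, F = 0, G = 1.
Coefficients of the second fundamental form: L = -9, M = 0, N = 0.
Assemble K = (LN − M²)/(EG − F²) = 0. At (u, v) = (-pi/5, -1/2): K = 0.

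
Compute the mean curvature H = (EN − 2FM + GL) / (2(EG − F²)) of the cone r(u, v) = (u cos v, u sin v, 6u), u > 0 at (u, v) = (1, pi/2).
H = 3*sqrt(37)/37

With E = 37, F = 0, G = u^2, L = 0, M = 0, N = 6*sqrt(37)*u^2/(37*Abs(u)), assemble
  H = (EN − 2FM + GL) / (2(EG − F²)) = 3*sqrt(37)/(37*Abs(u)).
At (u, v) = (1, pi/2): H = 3*sqrt(37)/37.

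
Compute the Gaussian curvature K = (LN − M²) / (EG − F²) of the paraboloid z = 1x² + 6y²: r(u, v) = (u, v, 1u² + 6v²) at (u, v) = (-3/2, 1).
K = 6/5929

Coefficients of the first fundamental form: E = 4*u^2 + 1, F = 24*u*v, G = 144*v^2 + 1.
Coefficients of the second fundamental form: L = 2/sqrt(4*u^2 + 144*v^2 + 1), M = 0, N = 12/sqrt(4*u^2 + 144*v^2 + 1).
Assemble K = (LN − M²)/(EG − F²) = 24/(16*u^4 + 1152*u^2*v^2 + 8*u^2 + 20736*v^4 + 288*v^2 + 1). At (u, v) = (-3/2, 1): K = 6/5929.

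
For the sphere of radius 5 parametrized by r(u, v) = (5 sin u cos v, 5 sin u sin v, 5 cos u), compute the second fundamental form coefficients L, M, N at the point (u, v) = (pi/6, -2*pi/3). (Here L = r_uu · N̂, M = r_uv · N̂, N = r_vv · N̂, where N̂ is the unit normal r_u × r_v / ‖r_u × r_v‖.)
L = -5;  M = 0;  N = -5/4

Compute the unit normal N̂(u, v) = (sin(u)^2*cos(v)/Abs(sin(u)), sin(u)^2*sin(v)/Abs(sin(u)), sin(2*u)/(2*Abs(sin(u)))), and the second partials r_uu, r_uv, r_vv. Take dot products:
  L(u, v) = r_uu · N̂ = -5*sin(u)/Abs(sin(u)),
  M(u, v) = r_uv · N̂ = 0,
  N(u, v) = r_vv · N̂ = -5*sin(u)^3/Abs(sin(u)).
Evaluating at (u, v) = (pi/6, -2*pi/3):
  L = -5, M = 0, N = -5/4.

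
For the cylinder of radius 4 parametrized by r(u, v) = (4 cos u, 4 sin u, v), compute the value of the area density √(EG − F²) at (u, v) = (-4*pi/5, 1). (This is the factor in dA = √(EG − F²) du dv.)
√(EG − F²)|_{(-4*pi/5, 1)} = 4

E = 16, F = 0, G = 1, so EG − F² = 16. Taking the positive square root: √(EG − F²) = 4. At (u, v) = (-4*pi/5, 1): 4.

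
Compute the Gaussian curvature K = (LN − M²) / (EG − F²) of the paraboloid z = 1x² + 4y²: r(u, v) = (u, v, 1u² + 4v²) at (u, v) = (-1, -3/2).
K = 16/22201

Coefficients of the first fundamental form: E = 4*u^2 + 1, F = 16*u*v, G = 64*v^2 + 1.
Coefficients of the second fundamental form: L = 2/sqrt(4*u^2 + 64*v^2 + 1), M = 0, N = 8/sqrt(4*u^2 + 64*v^2 + 1).
Assemble K = (LN − M²)/(EG − F²) = 16/(16*u^4 + 512*u^2*v^2 + 8*u^2 + 4096*v^4 + 128*v^2 + 1). At (u, v) = (-1, -3/2): K = 16/22201.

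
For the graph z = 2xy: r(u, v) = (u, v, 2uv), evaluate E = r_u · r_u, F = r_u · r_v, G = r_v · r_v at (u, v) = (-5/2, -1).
E = 5;  F = 10;  G = 26

Partials: r_u = (1, 0, 2*v), r_v = (0, 1, 2*u). As functions of (u, v):
  E = r_u · r_u = 4*v^2 + 1,
  F = r_u · r_v = 4*u*v,
  G = r_v · r_v = 4*u^2 + 1.
Evaluating at (u, v) = (-5/2, -1): E = 5, F = 10, G = 26.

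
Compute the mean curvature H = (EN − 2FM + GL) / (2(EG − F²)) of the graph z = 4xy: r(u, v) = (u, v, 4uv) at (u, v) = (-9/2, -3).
H = -864*sqrt(469)/219961

With E = 16*v^2 + 1, F = 16*u*v, G = 16*u^2 + 1, L = 0, M = 4/sqrt(16*u^2 + 16*v^2 + 1), N = 0, assemble
  H = (EN − 2FM + GL) / (2(EG − F²)) = -64*u*v/(16*u^2 + 16*v^2 + 1)^(3/2).
At (u, v) = (-9/2, -3): H = -864*sqrt(469)/219961.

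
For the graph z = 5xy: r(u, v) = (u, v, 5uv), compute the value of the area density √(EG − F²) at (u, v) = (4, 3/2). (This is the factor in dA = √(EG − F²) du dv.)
√(EG − F²)|_{(4, 3/2)} = sqrt(1829)/2

E = 25*v^2 + 1, F = 25*u*v, G = 25*u^2 + 1, so EG − F² = 25*u^2 + 25*v^2 + 1. Taking the positive square root: √(EG − F²) = sqrt(25*u^2 + 25*v^2 + 1). At (u, v) = (4, 3/2): sqrt(1829)/2.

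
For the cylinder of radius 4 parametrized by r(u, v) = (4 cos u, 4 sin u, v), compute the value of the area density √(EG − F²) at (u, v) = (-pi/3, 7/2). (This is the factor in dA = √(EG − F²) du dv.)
√(EG − F²)|_{(-pi/3, 7/2)} = 4

E = 16, F = 0, G = 1, so EG − F² = 16. Taking the positive square root: √(EG − F²) = 4. At (u, v) = (-pi/3, 7/2): 4.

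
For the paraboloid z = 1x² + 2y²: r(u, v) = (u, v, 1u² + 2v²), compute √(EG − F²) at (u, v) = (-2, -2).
√(EG − F²)|_{(-2, -2)} = 9

E = 4*u^2 + 1, F = 8*u*v, G = 16*v^2 + 1; EG − F² = 4*u^2 + 16*v^2 + 1; √(EG − F²) = sqrt(4*u^2 + 16*v^2 + 1). At the given point: 9.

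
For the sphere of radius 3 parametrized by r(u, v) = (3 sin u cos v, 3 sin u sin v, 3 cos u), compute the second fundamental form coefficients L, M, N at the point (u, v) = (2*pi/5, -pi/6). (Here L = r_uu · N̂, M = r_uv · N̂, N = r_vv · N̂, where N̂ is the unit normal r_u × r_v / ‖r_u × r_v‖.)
L = -3;  M = 0;  N = -15/8 - 3*sqrt(5)/8

Compute the unit normal N̂(u, v) = (sin(u)^2*cos(v)/Abs(sin(u)), sin(u)^2*sin(v)/Abs(sin(u)), sin(2*u)/(2*Abs(sin(u)))), and the second partials r_uu, r_uv, r_vv. Take dot products:
  L(u, v) = r_uu · N̂ = -3*sin(u)/Abs(sin(u)),
  M(u, v) = r_uv · N̂ = 0,
  N(u, v) = r_vv · N̂ = -3*sin(u)^3/Abs(sin(u)).
Evaluating at (u, v) = (2*pi/5, -pi/6):
  L = -3, M = 0, N = -15/8 - 3*sqrt(5)/8.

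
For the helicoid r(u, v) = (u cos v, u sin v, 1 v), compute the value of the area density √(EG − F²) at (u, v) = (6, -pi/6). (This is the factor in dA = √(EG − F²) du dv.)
√(EG − F²)|_{(6, -pi/6)} = sqrt(37)

E = 1, F = 0, G = u^2 + 1, so EG − F² = u^2 + 1. Taking the positive square root: √(EG − F²) = sqrt(u^2 + 1). At (u, v) = (6, -pi/6): sqrt(37).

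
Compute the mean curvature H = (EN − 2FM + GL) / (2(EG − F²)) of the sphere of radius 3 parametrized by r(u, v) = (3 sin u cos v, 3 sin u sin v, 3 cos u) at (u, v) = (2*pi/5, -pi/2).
H = -1/3

With E = 9, F = 0, G = 9*sin(u)^2, L = -3*sin(u)/Abs(sin(u)), M = 0, N = -3*sin(u)^3/Abs(sin(u)), assemble
  H = (EN − 2FM + GL) / (2(EG − F²)) = -sin(u)/(3*Abs(sin(u))).
At (u, v) = (2*pi/5, -pi/2): H = -1/3.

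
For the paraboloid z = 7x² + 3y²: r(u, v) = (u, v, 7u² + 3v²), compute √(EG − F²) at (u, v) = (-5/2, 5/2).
√(EG − F²)|_{(-5/2, 5/2)} = sqrt(1451)

E = 196*u^2 + 1, F = 84*u*v, G = 36*v^2 + 1; EG − F² = 196*u^2 + 36*v^2 + 1; √(EG − F²) = sqrt(196*u^2 + 36*v^2 + 1). At the given point: sqrt(1451).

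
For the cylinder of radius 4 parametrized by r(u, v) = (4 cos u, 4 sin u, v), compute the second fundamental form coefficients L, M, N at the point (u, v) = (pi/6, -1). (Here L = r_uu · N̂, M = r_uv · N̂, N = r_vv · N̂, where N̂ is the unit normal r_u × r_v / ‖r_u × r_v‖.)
L = -4;  M = 0;  N = 0

Compute the unit normal N̂(u, v) = (cos(u), sin(u), 0), and the second partials r_uu, r_uv, r_vv. Take dot products:
  L(u, v) = r_uu · N̂ = -4,
  M(u, v) = r_uv · N̂ = 0,
  N(u, v) = r_vv · N̂ = 0.
Evaluating at (u, v) = (pi/6, -1):
  L = -4, M = 0, N = 0.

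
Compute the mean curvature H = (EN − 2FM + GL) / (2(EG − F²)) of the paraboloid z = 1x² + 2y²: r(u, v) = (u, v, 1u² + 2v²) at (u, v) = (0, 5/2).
H = 103*sqrt(101)/10201

With E = 4*u^2 + 1, F = 8*u*v, G = 16*v^2 + 1, L = 2/sqrt(4*u^2 + 16*v^2 + 1), M = 0, N = 4/sqrt(4*u^2 + 16*v^2 + 1), assemble
  H = (EN − 2FM + GL) / (2(EG − F²)) = (8*u^2 + 16*v^2 + 3)/(4*u^2 + 16*v^2 + 1)^(3/2).
At (u, v) = (0, 5/2): H = 103*sqrt(101)/10201.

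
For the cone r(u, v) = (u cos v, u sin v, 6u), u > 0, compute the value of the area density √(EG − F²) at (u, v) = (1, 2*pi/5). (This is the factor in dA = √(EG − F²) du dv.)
√(EG − F²)|_{(1, 2*pi/5)} = sqrt(37)

E = 37, F = 0, G = u^2, so EG − F² = 37*u^2. Taking the positive square root: √(EG − F²) = sqrt(37)*Abs(u). At (u, v) = (1, 2*pi/5): sqrt(37).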